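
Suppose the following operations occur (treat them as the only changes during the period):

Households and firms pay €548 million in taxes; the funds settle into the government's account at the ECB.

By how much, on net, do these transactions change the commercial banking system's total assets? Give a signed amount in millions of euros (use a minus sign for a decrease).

Government account inflow €548 million: bank balance sheets shrink → −€548M.

-€548 million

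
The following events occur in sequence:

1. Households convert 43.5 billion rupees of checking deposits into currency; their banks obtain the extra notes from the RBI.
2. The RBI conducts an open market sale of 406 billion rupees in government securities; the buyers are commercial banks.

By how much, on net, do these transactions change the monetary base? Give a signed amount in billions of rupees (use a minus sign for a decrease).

RBI balance sheet:
  Assets:      Securities −406B
  Liabilities: Bank reserves −449.5B, Currency in circulation +43.5B
Monetary base = currency + reserves: +43.5B + (−449.5B) = -406 billion.

-406 billion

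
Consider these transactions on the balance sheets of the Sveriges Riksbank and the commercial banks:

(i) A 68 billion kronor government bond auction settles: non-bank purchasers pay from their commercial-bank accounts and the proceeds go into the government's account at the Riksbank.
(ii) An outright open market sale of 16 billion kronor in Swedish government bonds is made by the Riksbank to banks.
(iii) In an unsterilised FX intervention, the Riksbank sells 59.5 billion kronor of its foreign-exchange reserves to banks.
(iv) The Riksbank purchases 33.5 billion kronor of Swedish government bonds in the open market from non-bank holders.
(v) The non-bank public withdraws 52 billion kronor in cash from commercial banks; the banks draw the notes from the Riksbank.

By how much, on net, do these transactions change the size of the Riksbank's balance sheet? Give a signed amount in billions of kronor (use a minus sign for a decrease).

-42 billion

Government account inflow 68 billion kronor: only the composition of liabilities changes → 0.
OMO sale (to banks) 16 billion kronor: a Riksbank asset is shed → −16B.
FX sale 59.5 billion kronor: a Riksbank asset is shed → −59.5B.
Asset purchase (from non-banks) 33.5 billion kronor: a Riksbank asset is acquired → +33.5B.
Currency withdrawal 52 billion kronor: only the composition of liabilities changes → 0.
Net: 0 − 16 − 59.5 + 33.5 + 0 = -42 billion.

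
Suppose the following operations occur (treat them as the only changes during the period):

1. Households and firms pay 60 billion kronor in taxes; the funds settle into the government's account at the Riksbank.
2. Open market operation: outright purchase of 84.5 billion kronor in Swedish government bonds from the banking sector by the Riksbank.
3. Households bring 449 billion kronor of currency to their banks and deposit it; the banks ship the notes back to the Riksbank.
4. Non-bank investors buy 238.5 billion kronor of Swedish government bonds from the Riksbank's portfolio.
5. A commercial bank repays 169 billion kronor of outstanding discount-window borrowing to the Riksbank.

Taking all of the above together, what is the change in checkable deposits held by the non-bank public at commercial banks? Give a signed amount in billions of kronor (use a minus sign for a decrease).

+150.5 billion

Riksbank balance sheet:
  Assets:      Securities −154B, Loans to banks −169B
  Liabilities: Bank reserves +66B, Currency in circulation −449B, Government deposits +60B
Commercial banking system:
  Assets:      Reserves at CB +66B, Securities −84.5B
  Liabilities: Checkable deposits +150.5B, Borrowings from CB −169B
So the change in checkable deposits held by the non-bank public at commercial banks is +150.5 billion.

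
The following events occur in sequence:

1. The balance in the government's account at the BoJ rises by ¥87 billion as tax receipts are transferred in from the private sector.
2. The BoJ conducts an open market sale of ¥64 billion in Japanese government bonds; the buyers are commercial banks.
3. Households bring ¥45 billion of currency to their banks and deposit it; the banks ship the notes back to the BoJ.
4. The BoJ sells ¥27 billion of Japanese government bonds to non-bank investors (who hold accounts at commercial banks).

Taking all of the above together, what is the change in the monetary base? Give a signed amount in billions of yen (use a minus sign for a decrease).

-¥178 billion

Government account inflow ¥87 billion: reserves shift to a non-base liability → −¥87B.
OMO sale (to banks) ¥64 billion: BoJ balance sheet contracts → −¥64B.
Currency deposit ¥45 billion: just a shift between currency and reserves — both are base money → 0.
Asset sale (to non-banks) ¥27 billion: BoJ balance sheet contracts → −¥27B.
Net: −87 − 64 + 0 − 27 = -¥178 billion.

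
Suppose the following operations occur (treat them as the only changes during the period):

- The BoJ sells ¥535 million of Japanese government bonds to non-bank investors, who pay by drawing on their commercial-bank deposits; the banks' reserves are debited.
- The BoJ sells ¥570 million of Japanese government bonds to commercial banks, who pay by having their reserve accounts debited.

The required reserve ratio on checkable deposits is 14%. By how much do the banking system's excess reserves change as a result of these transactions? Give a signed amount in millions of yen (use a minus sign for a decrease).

Asset sale (to non-banks) ¥535 million: reserves −¥535M, deposits −¥535M.
OMO sale (to banks) ¥570 million: reserves −¥570M, deposits 0.
Totals: Δreserves = −¥1105M, Δdeposits = −¥535M.
Δrequired reserves = 14% × −¥535M = −¥74.9M.
Δexcess reserves = Δreserves − Δrequired = −¥1105M − (−¥74.9M) = -¥1030.1 million.

-¥1030.1 million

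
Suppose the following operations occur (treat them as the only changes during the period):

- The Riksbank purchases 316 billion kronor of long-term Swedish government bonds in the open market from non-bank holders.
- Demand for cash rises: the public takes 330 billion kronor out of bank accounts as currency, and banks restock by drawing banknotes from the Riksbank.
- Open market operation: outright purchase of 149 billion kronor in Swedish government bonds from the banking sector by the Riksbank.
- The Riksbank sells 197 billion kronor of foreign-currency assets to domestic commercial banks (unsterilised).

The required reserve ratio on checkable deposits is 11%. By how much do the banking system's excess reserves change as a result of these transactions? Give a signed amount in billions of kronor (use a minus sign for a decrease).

-60.46 billion

Asset purchase (from non-banks) 316 billion kronor: reserves +316B, deposits +316B.
Currency withdrawal 330 billion kronor: reserves −330B, deposits −330B.
OMO purchase (from banks) 149 billion kronor: reserves +149B, deposits 0.
FX sale 197 billion kronor: reserves −197B, deposits 0.
Totals: Δreserves = −62B, Δdeposits = −14B.
Δrequired reserves = 11% × −14B = −1.54B.
Δexcess reserves = Δreserves − Δrequired = −62B − (−1.54B) = -60.46 billion.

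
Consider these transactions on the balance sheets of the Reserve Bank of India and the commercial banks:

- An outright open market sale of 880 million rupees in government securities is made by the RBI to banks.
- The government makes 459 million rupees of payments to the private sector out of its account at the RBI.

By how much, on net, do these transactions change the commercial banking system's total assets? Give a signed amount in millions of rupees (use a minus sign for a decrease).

+459 million

RBI balance sheet:
  Assets:      Securities −880M
  Liabilities: Bank reserves −421M, Government deposits −459M
Commercial banking system:
  Assets:      Reserves at CB −421M, Securities +880M
  Liabilities: Checkable deposits +459M
Change in total bank assets = +459 million.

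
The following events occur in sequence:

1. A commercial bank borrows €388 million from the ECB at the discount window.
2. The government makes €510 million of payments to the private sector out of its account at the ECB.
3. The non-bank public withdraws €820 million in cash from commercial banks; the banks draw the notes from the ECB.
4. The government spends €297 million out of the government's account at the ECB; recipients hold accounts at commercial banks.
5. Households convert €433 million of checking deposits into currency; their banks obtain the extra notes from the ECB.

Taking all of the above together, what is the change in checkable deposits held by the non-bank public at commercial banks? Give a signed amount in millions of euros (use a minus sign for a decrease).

-€446 million

Discount-window loan €388 million: the counterparty is a bank, so public deposits are unchanged → 0.
Government spending €510 million: non-bank counterparties' bank balances rise → +€510M.
Currency withdrawal €820 million: non-bank counterparties' bank balances fall → −€820M.
Government spending €297 million: non-bank counterparties' bank balances rise → +€297M.
Currency withdrawal €433 million: non-bank counterparties' bank balances fall → −€433M.
Net: 0 + 510 − 820 + 297 − 433 = -€446 million.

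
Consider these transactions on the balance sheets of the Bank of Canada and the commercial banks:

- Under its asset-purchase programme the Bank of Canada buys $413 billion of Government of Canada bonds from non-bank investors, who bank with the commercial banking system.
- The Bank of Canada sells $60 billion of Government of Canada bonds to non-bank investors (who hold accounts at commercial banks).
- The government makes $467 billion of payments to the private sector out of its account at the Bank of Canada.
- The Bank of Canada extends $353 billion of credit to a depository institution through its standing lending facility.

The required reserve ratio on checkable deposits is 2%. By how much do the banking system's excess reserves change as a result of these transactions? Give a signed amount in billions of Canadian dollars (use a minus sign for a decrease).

Asset purchase (from non-banks) $413 billion: reserves +$413B, deposits +$413B.
Asset sale (to non-banks) $60 billion: reserves −$60B, deposits −$60B.
Government spending $467 billion: reserves +$467B, deposits +$467B.
Discount-window loan $353 billion: reserves +$353B, deposits 0.
Totals: Δreserves = +$1173B, Δdeposits = +$820B.
Δrequired reserves = 2% × +$820B = +$16.4B.
Δexcess reserves = Δreserves − Δrequired = +$1173B − (+$16.4B) = +$1156.6 billion.

+$1156.6 billion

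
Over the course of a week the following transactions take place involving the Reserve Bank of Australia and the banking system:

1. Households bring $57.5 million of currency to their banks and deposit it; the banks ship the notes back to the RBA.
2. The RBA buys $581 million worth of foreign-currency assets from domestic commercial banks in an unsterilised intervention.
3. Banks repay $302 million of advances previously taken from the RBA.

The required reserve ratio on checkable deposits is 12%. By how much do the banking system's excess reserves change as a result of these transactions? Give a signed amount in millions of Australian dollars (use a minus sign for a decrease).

Currency deposit $57.5 million: reserves +$57.5M, deposits +$57.5M.
FX purchase $581 million: reserves +$581M, deposits 0.
Discount-window repayment $302 million: reserves −$302M, deposits 0.
Totals: Δreserves = +$336.5M, Δdeposits = +$57.5M.
Δrequired reserves = 12% × +$57.5M = +$6.9M.
Δexcess reserves = Δreserves − Δrequired = +$336.5M − (+$6.9M) = +$329.6 million.

+$329.6 million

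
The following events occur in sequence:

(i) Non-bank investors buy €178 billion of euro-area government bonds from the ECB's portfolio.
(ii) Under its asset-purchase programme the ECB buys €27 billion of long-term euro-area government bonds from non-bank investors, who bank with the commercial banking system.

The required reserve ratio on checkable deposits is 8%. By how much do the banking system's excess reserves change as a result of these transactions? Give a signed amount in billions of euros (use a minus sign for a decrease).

-€138.92 billion

Asset sale (to non-banks) €178 billion: reserves −€178B, deposits −€178B.
Asset purchase (from non-banks) €27 billion: reserves +€27B, deposits +€27B.
Totals: Δreserves = −€151B, Δdeposits = −€151B.
Δrequired reserves = 8% × −€151B = −€12.08B.
Δexcess reserves = Δreserves − Δrequired = −€151B − (−€12.08B) = -€138.92 billion.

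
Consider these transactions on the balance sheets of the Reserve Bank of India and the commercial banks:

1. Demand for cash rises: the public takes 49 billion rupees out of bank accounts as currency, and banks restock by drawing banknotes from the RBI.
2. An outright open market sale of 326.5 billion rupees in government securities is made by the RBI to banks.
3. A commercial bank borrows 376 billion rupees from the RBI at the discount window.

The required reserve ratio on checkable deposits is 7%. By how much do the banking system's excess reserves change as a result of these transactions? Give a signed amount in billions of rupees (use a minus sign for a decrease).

+3.93 billion

Currency withdrawal 49 billion rupees: reserves −49B, deposits −49B.
OMO sale (to banks) 326.5 billion rupees: reserves −326.5B, deposits 0.
Discount-window loan 376 billion rupees: reserves +376B, deposits 0.
Totals: Δreserves = +0.5B, Δdeposits = −49B.
Δrequired reserves = 7% × −49B = −3.43B.
Δexcess reserves = Δreserves − Δrequired = +0.5B − (−3.43B) = +3.93 billion.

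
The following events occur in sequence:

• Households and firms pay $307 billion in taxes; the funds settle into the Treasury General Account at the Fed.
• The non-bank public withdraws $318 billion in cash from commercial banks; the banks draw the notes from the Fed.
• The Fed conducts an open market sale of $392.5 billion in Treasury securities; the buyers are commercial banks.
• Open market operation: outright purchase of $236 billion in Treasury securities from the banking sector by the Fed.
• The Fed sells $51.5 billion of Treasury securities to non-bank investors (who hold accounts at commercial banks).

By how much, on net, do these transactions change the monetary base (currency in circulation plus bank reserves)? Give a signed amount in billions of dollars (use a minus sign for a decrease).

Fed balance sheet:
  Assets:      Securities −$208B
  Liabilities: Bank reserves −$833B, Currency in circulation +$318B, Government deposits +$307B
Commercial banking system:
  Assets:      Reserves at CB −$833B, Securities +$156.5B
  Liabilities: Checkable deposits −$676.5B
Monetary base = currency + reserves: +$318B + (−$833B) = -$515 billion.

-$515 billion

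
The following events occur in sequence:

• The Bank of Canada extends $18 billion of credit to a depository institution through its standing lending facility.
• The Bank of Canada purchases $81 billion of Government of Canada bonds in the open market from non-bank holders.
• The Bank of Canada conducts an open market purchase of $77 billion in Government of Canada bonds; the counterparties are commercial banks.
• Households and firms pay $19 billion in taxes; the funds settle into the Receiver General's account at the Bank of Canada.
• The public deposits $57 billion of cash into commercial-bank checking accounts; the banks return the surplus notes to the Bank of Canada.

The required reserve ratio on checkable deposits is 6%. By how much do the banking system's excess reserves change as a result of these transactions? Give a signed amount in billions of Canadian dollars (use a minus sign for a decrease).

Discount-window loan $18 billion: reserves +$18B, deposits 0.
Asset purchase (from non-banks) $81 billion: reserves +$81B, deposits +$81B.
OMO purchase (from banks) $77 billion: reserves +$77B, deposits 0.
Government account inflow $19 billion: reserves −$19B, deposits −$19B.
Currency deposit $57 billion: reserves +$57B, deposits +$57B.
Totals: Δreserves = +$214B, Δdeposits = +$119B.
Δrequired reserves = 6% × +$119B = +$7.14B.
Δexcess reserves = Δreserves − Δrequired = +$214B − (+$7.14B) = +$206.86 billion.

+$206.86 billion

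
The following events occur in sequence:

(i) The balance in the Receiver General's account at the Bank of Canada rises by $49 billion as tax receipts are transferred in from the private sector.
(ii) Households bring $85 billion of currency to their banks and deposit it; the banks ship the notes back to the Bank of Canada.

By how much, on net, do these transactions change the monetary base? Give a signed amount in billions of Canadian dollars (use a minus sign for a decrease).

-$49 billion

Government account inflow $49 billion: reserves shift to a non-base liability → −$49B.
Currency deposit $85 billion: just a shift between currency and reserves — both are base money → 0.
Net: −49 + 0 = -$49 billion.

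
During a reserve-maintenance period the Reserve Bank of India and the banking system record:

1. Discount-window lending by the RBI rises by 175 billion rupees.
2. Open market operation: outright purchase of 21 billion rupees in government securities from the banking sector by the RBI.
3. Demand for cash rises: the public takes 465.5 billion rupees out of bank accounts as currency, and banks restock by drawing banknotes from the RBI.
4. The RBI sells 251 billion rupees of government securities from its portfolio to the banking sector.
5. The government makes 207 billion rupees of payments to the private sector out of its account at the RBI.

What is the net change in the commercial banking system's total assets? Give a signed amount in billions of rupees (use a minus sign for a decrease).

-83.5 billion

RBI balance sheet:
  Assets:      Securities −230B, Loans to banks +175B
  Liabilities: Bank reserves −313.5B, Currency in circulation +465.5B, Government deposits −207B
Commercial banking system:
  Assets:      Reserves at CB −313.5B, Securities +230B
  Liabilities: Checkable deposits −258.5B, Borrowings from CB +175B
Change in total bank assets = -83.5 billion.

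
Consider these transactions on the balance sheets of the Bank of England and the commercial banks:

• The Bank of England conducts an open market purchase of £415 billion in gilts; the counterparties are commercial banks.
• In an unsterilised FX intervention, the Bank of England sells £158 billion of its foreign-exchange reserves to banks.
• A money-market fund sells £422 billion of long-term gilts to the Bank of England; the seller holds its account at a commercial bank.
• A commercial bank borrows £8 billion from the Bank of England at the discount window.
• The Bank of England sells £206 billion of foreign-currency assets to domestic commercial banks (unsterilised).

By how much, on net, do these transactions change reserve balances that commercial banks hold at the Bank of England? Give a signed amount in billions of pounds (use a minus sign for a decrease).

OMO purchase (from banks) £415 billion: the Bank of England pays by crediting reserve accounts → +£415B.
FX sale £158 billion: the buying banks pay out of their reserve balances → −£158B.
Asset purchase (from non-banks) £422 billion: the Bank of England pays by crediting reserve accounts → +£422B.
Discount-window loan £8 billion: the loan is credited to the bank's reserve account → +£8B.
FX sale £206 billion: the buying banks pay out of their reserve balances → −£206B.
Net: 415 − 158 + 422 + 8 − 206 = +£481 billion.

+£481 billion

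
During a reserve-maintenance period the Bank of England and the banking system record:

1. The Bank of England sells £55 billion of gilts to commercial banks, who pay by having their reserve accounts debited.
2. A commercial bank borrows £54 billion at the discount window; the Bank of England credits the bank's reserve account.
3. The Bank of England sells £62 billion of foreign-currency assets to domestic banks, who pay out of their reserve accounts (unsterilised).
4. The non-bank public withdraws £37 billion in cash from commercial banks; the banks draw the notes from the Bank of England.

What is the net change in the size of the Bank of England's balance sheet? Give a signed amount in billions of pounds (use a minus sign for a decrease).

Bank of England balance sheet:
  Assets:      Securities −£55B, Loans to banks +£54B, Foreign assets −£62B
  Liabilities: Bank reserves −£100B, Currency in circulation +£37B
Commercial banking system:
  Assets:      Reserves at CB −£100B, Securities +£55B, Foreign assets +£62B
  Liabilities: Checkable deposits −£37B, Borrowings from CB +£54B
Change in total Bank of England assets = -£63 billion.

-£63 billion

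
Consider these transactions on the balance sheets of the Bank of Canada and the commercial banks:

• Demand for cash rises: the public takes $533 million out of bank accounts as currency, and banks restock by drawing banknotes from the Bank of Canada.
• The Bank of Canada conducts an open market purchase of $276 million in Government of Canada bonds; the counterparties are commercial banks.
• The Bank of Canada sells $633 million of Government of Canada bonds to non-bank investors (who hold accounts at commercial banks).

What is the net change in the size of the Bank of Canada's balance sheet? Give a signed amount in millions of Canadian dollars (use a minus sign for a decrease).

Currency withdrawal $533 million: only the composition of liabilities changes → 0.
OMO purchase (from banks) $276 million: a Bank of Canada asset is acquired → +$276M.
Asset sale (to non-banks) $633 million: a Bank of Canada asset is shed → −$633M.
Net: 0 + 276 − 633 = -$357 million.

-$357 million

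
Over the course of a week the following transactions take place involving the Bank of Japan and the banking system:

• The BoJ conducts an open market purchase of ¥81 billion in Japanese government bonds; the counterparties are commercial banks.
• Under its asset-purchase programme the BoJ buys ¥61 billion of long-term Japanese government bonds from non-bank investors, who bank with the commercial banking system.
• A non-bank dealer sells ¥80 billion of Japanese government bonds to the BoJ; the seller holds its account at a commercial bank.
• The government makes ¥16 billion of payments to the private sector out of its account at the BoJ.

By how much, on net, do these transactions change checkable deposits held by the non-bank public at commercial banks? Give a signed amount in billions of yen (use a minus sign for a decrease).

BoJ balance sheet:
  Assets:      Securities +¥222B
  Liabilities: Bank reserves +¥238B, Government deposits −¥16B
Commercial banking system:
  Assets:      Reserves at CB +¥238B, Securities −¥81B
  Liabilities: Checkable deposits +¥157B
So the change in checkable deposits held by the non-bank public at commercial banks is +¥157 billion.

+¥157 billion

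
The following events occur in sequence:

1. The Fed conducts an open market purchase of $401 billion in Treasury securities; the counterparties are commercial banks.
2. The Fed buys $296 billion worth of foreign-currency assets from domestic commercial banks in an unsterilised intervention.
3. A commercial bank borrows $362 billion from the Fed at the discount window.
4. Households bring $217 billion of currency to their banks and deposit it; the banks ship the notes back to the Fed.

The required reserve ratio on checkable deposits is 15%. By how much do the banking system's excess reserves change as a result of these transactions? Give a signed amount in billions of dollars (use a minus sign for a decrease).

+$1243.45 billion

OMO purchase (from banks) $401 billion: reserves +$401B, deposits 0.
FX purchase $296 billion: reserves +$296B, deposits 0.
Discount-window loan $362 billion: reserves +$362B, deposits 0.
Currency deposit $217 billion: reserves +$217B, deposits +$217B.
Totals: Δreserves = +$1276B, Δdeposits = +$217B.
Δrequired reserves = 15% × +$217B = +$32.55B.
Δexcess reserves = Δreserves − Δrequired = +$1276B − (+$32.55B) = +$1243.45 billion.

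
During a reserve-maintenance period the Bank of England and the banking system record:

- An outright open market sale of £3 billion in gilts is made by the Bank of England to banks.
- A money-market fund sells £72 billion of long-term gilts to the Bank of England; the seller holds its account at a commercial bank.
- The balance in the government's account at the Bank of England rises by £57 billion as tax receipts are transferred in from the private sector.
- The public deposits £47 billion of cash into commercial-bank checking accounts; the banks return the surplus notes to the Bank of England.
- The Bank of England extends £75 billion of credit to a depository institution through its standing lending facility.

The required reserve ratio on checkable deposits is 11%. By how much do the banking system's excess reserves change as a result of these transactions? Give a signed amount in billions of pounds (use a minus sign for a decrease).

+£127.18 billion

OMO sale (to banks) £3 billion: reserves −£3B, deposits 0.
Asset purchase (from non-banks) £72 billion: reserves +£72B, deposits +£72B.
Government account inflow £57 billion: reserves −£57B, deposits −£57B.
Currency deposit £47 billion: reserves +£47B, deposits +£47B.
Discount-window loan £75 billion: reserves +£75B, deposits 0.
Totals: Δreserves = +£134B, Δdeposits = +£62B.
Δrequired reserves = 11% × +£62B = +£6.82B.
Δexcess reserves = Δreserves − Δrequired = +£134B − (+£6.82B) = +£127.18 billion.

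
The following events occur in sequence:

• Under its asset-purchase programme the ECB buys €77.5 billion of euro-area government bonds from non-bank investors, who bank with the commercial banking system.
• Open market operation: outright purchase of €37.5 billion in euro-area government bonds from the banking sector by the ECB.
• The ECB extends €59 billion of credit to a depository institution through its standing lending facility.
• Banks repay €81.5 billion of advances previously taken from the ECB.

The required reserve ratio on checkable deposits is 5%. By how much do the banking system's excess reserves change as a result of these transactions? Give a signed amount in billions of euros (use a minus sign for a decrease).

Asset purchase (from non-banks) €77.5 billion: reserves +€77.5B, deposits +€77.5B.
OMO purchase (from banks) €37.5 billion: reserves +€37.5B, deposits 0.
Discount-window loan €59 billion: reserves +€59B, deposits 0.
Discount-window repayment €81.5 billion: reserves −€81.5B, deposits 0.
Totals: Δreserves = +€92.5B, Δdeposits = +€77.5B.
Δrequired reserves = 5% × +€77.5B = +€3.875B.
Δexcess reserves = Δreserves − Δrequired = +€92.5B − (+€3.875B) = +€88.625 billion.

+€88.625 billion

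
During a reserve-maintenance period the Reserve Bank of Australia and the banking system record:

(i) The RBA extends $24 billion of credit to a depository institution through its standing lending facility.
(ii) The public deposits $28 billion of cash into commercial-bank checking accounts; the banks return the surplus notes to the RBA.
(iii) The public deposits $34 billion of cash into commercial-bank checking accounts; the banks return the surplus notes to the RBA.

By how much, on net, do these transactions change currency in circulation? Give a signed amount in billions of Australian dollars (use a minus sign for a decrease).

-$62 billion

Discount-window loan $24 billion: no currency enters or leaves circulation → 0.
Currency deposit $28 billion: notes return to the central bank → −$28B.
Currency deposit $34 billion: notes return to the central bank → −$34B.
Net: 0 − 28 − 34 = -$62 billion.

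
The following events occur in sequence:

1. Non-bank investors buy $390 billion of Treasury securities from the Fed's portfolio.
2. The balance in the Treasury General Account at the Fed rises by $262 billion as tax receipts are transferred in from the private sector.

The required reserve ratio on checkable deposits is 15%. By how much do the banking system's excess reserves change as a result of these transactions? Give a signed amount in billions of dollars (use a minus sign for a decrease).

Asset sale (to non-banks) $390 billion: reserves −$390B, deposits −$390B.
Government account inflow $262 billion: reserves −$262B, deposits −$262B.
Totals: Δreserves = −$652B, Δdeposits = −$652B.
Δrequired reserves = 15% × −$652B = −$97.8B.
Δexcess reserves = Δreserves − Δrequired = −$652B − (−$97.8B) = -$554.2 billion.

-$554.2 billion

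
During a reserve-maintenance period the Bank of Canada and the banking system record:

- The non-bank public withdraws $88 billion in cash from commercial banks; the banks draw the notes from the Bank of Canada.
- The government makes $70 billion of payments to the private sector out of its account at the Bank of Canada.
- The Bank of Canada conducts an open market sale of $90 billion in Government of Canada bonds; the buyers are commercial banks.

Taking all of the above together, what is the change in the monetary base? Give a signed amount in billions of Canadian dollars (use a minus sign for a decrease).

-$20 billion

Bank of Canada balance sheet:
  Assets:      Securities −$90B
  Liabilities: Bank reserves −$108B, Currency in circulation +$88B, Government deposits −$70B
Monetary base = currency + reserves: +$88B + (−$108B) = -$20 billion.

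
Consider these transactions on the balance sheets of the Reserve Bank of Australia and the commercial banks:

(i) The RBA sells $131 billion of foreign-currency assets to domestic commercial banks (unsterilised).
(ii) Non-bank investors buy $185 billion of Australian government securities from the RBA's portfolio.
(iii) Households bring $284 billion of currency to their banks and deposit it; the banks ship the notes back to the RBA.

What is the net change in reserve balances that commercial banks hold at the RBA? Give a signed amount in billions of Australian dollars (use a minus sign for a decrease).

FX sale $131 billion: the buying banks pay out of their reserve balances → −$131B.
Asset sale (to non-banks) $185 billion: the non-bank buyers' banks settle from reserves → −$185B.
Currency deposit $284 billion: returned notes are swapped for reserve credit → +$284B.
Net: −131 − 185 + 284 = -$32 billion.

-$32 billion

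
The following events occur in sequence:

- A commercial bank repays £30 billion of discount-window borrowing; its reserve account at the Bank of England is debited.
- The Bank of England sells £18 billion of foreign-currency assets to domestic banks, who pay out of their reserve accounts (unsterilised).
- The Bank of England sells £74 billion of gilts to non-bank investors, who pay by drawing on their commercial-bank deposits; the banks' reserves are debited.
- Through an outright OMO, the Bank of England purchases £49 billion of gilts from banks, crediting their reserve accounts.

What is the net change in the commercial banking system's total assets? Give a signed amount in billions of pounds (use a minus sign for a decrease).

-£104 billion

Discount-window repayment £30 billion: bank balance sheets shrink → −£30B.
FX sale £18 billion: just an asset swap on bank balance sheets → 0.
Asset sale (to non-banks) £74 billion: bank balance sheets shrink → −£74B.
OMO purchase (from banks) £49 billion: just an asset swap on bank balance sheets → 0.
Net: −30 + 0 − 74 + 0 = -£104 billion.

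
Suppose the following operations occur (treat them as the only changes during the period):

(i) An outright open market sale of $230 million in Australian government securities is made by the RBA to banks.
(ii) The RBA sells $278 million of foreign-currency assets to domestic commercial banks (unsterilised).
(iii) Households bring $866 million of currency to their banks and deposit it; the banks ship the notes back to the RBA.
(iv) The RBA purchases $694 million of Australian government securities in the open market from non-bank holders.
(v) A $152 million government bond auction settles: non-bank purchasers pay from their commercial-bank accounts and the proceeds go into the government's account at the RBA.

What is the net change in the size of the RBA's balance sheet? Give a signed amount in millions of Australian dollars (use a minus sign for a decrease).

+$186 million

RBA balance sheet:
  Assets:      Securities +$464M, Foreign assets −$278M
  Liabilities: Bank reserves +$900M, Currency in circulation −$866M, Government deposits +$152M
Commercial banking system:
  Assets:      Reserves at CB +$900M, Securities +$230M, Foreign assets +$278M
  Liabilities: Checkable deposits +$1408M
Change in total RBA assets = +$186 million.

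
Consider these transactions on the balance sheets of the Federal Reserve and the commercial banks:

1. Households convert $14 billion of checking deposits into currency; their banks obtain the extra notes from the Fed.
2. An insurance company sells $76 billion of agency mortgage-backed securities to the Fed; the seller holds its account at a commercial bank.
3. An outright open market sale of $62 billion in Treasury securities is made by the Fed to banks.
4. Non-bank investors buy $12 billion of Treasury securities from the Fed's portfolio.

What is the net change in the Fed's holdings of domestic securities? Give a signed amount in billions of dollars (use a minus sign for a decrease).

Fed balance sheet:
  Assets:      Securities +$2B
  Liabilities: Bank reserves −$12B, Currency in circulation +$14B
Commercial banking system:
  Assets:      Reserves at CB −$12B, Securities +$62B
  Liabilities: Checkable deposits +$50B
So the change in the Fed's holdings of domestic securities is +$2 billion.

+$2 billion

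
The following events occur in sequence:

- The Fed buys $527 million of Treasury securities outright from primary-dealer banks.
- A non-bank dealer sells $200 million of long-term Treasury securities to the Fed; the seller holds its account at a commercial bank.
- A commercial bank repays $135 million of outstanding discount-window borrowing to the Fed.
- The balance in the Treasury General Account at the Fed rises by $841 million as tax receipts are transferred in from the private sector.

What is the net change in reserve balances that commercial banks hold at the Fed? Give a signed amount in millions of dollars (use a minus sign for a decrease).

Fed balance sheet:
  Assets:      Securities +$727M, Loans to banks −$135M
  Liabilities: Bank reserves −$249M, Government deposits +$841M
Commercial banking system:
  Assets:      Reserves at CB −$249M, Securities −$527M
  Liabilities: Checkable deposits −$641M, Borrowings from CB −$135M
So the change in reserve balances that commercial banks hold at the Fed is -$249 million.

-$249 million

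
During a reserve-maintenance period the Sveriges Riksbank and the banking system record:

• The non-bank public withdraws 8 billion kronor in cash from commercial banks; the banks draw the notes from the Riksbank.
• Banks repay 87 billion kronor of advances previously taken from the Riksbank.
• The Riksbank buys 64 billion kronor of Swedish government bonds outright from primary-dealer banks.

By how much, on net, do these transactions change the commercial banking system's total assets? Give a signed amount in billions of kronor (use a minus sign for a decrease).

-95 billion

Currency withdrawal 8 billion kronor: bank balance sheets shrink → −8B.
Discount-window repayment 87 billion kronor: bank balance sheets shrink → −87B.
OMO purchase (from banks) 64 billion kronor: just an asset swap on bank balance sheets → 0.
Net: −8 − 87 + 0 = -95 billion.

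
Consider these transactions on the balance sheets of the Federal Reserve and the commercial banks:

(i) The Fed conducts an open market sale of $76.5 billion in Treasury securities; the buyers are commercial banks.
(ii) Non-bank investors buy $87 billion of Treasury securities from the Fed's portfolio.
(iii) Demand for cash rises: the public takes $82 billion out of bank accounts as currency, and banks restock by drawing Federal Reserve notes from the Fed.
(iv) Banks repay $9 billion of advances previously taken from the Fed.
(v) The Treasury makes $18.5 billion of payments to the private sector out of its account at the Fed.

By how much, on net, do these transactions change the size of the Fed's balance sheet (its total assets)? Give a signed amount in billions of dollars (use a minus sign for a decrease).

Fed balance sheet:
  Assets:      Securities −$163.5B, Loans to banks −$9B
  Liabilities: Bank reserves −$236B, Currency in circulation +$82B, Government deposits −$18.5B
Change in total Fed assets = -$172.5 billion.

-$172.5 billion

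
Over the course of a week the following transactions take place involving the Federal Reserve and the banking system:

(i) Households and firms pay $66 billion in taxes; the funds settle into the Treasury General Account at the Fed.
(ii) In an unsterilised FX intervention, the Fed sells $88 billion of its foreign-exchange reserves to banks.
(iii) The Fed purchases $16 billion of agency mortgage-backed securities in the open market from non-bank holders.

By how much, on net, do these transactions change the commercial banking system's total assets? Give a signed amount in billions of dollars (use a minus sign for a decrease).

-$50 billion

Fed balance sheet:
  Assets:      Securities +$16B, Foreign assets −$88B
  Liabilities: Bank reserves −$138B, Government deposits +$66B
Commercial banking system:
  Assets:      Reserves at CB −$138B, Foreign assets +$88B
  Liabilities: Checkable deposits −$50B
Change in total bank assets = -$50 billion.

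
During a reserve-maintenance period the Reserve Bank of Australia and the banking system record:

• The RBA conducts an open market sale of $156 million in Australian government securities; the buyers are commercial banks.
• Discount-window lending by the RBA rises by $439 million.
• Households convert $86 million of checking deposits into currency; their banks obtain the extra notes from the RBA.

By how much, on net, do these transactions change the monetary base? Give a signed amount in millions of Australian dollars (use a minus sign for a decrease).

RBA balance sheet:
  Assets:      Securities −$156M, Loans to banks +$439M
  Liabilities: Bank reserves +$197M, Currency in circulation +$86M
Commercial banking system:
  Assets:      Reserves at CB +$197M, Securities +$156M
  Liabilities: Checkable deposits −$86M, Borrowings from CB +$439M
Monetary base = currency + reserves: +$86M + (+$197M) = +$283 million.

+$283 million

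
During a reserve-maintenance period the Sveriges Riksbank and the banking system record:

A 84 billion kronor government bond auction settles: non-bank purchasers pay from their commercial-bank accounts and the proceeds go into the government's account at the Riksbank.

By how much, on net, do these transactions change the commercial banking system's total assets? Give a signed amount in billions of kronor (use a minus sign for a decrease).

Riksbank balance sheet:
  Assets:      no change
  Liabilities: Bank reserves −84B, Government deposits +84B
Commercial banking system:
  Assets:      Reserves at CB −84B
  Liabilities: Checkable deposits −84B
Change in total bank assets = -84 billion.

-84 billion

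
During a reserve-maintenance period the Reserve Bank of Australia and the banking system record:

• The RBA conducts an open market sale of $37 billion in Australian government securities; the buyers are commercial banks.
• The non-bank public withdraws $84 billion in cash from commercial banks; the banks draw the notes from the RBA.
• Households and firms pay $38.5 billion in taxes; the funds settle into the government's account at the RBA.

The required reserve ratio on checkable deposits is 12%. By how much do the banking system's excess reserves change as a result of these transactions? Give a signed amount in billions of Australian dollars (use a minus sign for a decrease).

OMO sale (to banks) $37 billion: reserves −$37B, deposits 0.
Currency withdrawal $84 billion: reserves −$84B, deposits −$84B.
Government account inflow $38.5 billion: reserves −$38.5B, deposits −$38.5B.
Totals: Δreserves = −$159.5B, Δdeposits = −$122.5B.
Δrequired reserves = 12% × −$122.5B = −$14.7B.
Δexcess reserves = Δreserves − Δrequired = −$159.5B − (−$14.7B) = -$144.8 billion.

-$144.8 billion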